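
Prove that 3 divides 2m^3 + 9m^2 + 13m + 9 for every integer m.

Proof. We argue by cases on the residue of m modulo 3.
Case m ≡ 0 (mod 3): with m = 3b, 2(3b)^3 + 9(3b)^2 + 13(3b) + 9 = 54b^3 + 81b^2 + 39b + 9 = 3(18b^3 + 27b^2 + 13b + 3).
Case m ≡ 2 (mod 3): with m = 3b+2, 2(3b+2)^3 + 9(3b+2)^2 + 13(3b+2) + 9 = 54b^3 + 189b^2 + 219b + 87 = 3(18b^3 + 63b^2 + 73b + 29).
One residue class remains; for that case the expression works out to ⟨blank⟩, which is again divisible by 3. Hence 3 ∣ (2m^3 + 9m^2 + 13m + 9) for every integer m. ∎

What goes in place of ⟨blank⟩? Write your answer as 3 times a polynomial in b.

3(18b^3 + 45b^2 + 37b + 11)

The residues treated are {0, 2}, so the missing case is m ≡ 1 (mod 3); write m = 3b+1.
Then 2(3b+1)^3 + 9(3b+1)^2 + 13(3b+1) + 9 = 54b^3 + 135b^2 + 111b + 33 = 3(18b^3 + 45b^2 + 37b + 11).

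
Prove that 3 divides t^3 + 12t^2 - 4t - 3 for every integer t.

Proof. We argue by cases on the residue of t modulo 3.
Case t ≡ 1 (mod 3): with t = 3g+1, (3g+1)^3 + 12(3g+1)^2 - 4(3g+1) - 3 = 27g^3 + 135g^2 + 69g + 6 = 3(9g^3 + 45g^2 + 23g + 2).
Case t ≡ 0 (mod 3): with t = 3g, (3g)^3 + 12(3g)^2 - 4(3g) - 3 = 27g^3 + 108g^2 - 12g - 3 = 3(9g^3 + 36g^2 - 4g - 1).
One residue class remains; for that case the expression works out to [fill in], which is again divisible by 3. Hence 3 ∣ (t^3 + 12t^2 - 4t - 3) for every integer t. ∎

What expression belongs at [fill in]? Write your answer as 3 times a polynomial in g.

3(9g^3 + 54g^2 + 56g + 15)

Only t ≡ 2 (mod 3) is unaccounted for. Put t = 3g+2:
(3g+2)^3 + 12(3g+2)^2 - 4(3g+2) - 3 expands to 27g^3 + 162g^2 + 168g + 45,
and factoring out 3 leaves 3(9g^3 + 54g^2 + 56g + 15).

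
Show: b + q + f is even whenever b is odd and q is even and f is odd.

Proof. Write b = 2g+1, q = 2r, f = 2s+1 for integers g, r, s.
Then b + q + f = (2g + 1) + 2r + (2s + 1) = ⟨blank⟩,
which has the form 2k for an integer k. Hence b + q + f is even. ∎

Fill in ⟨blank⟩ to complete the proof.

2(g + r + s + 1)

(2g + 1) + 2r + (2s + 1) = 2g + 2r + 2s + 2
= 2(g + r + s + 1).
Since g + r + s + 1 is an integer, the sum is of the form 2k for an integer k.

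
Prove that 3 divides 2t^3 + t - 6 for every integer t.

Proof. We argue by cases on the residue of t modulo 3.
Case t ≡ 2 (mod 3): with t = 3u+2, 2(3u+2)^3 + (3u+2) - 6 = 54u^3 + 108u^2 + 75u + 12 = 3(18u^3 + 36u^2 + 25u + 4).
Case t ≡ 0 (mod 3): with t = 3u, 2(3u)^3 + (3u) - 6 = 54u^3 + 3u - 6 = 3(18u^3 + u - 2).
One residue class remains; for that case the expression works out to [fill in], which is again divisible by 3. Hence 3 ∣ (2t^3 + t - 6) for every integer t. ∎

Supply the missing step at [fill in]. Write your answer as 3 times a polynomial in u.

Only t ≡ 1 (mod 3) is unaccounted for. Put t = 3u+1:
2(3u+1)^3 + (3u+1) - 6 expands to 54u^3 + 54u^2 + 21u - 3,
and factoring out 3 leaves 3(18u^3 + 18u^2 + 7u - 1).

3(18u^3 + 18u^2 + 7u - 1)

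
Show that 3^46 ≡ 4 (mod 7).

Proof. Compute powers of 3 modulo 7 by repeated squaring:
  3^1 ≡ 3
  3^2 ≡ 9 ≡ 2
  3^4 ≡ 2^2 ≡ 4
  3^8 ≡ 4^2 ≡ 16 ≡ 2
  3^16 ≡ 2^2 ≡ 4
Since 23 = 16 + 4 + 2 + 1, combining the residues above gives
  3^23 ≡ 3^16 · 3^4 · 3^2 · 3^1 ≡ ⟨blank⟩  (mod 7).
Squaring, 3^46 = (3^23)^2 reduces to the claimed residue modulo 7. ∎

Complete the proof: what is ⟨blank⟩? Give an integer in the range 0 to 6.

3^16 · 3^4 · 3^2 · 3^1 ≡ 4 · 4 · 2 · 3 = 96.
96 mod 7 = 5, so 3^23 ≡ 5 (mod 7).

5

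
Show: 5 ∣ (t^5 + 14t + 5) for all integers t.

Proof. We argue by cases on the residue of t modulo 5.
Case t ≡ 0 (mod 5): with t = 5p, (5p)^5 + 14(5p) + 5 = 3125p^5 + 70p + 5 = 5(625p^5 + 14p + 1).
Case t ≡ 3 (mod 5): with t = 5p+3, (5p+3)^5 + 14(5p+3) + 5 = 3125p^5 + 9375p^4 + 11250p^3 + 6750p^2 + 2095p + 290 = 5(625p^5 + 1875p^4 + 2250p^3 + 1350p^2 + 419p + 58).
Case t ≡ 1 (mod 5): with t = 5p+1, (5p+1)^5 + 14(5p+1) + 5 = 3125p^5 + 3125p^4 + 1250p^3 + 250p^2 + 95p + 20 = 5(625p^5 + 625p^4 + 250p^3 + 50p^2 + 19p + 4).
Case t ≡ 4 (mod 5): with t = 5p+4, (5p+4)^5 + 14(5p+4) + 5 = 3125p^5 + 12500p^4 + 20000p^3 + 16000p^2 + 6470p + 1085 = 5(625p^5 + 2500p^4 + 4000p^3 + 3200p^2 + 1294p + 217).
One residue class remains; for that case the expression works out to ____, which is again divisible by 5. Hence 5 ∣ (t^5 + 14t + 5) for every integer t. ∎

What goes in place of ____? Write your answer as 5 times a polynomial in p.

The residues treated are {0, 3, 1, 4}, so the missing case is t ≡ 2 (mod 5); write t = 5p+2.
Then (5p+2)^5 + 14(5p+2) + 5 = 3125p^5 + 6250p^4 + 5000p^3 + 2000p^2 + 470p + 65 = 5(625p^5 + 1250p^4 + 1000p^3 + 400p^2 + 94p + 13).

5(625p^5 + 1250p^4 + 1000p^3 + 400p^2 + 94p + 13)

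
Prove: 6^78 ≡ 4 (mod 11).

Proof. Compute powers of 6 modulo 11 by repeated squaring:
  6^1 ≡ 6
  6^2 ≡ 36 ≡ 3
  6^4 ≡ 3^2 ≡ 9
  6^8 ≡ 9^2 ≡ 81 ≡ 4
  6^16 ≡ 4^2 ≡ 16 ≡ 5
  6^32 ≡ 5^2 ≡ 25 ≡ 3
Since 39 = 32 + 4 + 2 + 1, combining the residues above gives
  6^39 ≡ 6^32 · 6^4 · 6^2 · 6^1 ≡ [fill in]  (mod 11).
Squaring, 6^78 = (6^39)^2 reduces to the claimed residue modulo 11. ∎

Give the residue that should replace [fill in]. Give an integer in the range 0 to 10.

2

6^32 · 6^4 · 6^2 · 6^1 ≡ 3 · 9 · 3 · 6 = 486.
486 mod 11 = 2, so 6^39 ≡ 2 (mod 11).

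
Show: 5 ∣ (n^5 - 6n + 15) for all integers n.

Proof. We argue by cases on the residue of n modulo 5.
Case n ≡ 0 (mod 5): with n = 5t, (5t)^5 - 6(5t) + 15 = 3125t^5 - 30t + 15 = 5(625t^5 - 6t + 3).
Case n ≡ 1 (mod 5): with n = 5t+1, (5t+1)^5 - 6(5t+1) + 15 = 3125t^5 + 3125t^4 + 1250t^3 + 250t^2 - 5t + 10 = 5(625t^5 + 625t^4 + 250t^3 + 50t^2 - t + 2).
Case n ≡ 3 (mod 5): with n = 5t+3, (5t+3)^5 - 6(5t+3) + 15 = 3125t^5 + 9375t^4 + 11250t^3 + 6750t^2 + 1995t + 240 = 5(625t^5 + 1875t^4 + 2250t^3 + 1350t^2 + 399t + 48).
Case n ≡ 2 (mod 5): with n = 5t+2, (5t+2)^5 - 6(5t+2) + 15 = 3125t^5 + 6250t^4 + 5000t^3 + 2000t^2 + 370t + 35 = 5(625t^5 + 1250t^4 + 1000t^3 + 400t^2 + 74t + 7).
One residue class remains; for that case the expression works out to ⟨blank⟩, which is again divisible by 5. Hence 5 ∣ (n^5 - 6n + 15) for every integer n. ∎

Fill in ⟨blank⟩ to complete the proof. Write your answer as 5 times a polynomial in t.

5(625t^5 + 2500t^4 + 4000t^3 + 3200t^2 + 1274t + 203)

Only n ≡ 4 (mod 5) is unaccounted for. Put n = 5t+4:
(5t+4)^5 - 6(5t+4) + 15 expands to 3125t^5 + 12500t^4 + 20000t^3 + 16000t^2 + 6370t + 1015,
and factoring out 5 leaves 5(625t^5 + 2500t^4 + 4000t^3 + 3200t^2 + 1274t + 203).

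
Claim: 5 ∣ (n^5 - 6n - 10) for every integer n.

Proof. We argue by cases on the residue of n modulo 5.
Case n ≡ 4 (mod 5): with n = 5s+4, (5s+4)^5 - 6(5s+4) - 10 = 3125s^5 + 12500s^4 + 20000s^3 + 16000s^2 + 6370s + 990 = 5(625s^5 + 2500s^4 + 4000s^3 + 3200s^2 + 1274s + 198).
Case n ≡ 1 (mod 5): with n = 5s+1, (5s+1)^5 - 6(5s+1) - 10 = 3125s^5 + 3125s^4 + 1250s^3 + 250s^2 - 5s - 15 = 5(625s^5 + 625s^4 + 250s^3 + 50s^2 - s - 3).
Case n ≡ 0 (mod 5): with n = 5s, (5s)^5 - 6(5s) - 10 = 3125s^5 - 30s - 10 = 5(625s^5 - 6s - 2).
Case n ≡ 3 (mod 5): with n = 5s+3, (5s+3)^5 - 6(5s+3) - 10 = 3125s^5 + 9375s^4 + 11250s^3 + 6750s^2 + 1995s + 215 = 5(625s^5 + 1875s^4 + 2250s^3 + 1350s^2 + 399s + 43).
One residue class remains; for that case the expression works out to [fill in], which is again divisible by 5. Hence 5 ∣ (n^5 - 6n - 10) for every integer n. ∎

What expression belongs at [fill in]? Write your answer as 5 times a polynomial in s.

5(625s^5 + 1250s^4 + 1000s^3 + 400s^2 + 74s + 2)

Only n ≡ 2 (mod 5) is unaccounted for. Put n = 5s+2:
(5s+2)^5 - 6(5s+2) - 10 expands to 3125s^5 + 6250s^4 + 5000s^3 + 2000s^2 + 370s + 10,
and factoring out 5 leaves 5(625s^5 + 1250s^4 + 1000s^3 + 400s^2 + 74s + 2).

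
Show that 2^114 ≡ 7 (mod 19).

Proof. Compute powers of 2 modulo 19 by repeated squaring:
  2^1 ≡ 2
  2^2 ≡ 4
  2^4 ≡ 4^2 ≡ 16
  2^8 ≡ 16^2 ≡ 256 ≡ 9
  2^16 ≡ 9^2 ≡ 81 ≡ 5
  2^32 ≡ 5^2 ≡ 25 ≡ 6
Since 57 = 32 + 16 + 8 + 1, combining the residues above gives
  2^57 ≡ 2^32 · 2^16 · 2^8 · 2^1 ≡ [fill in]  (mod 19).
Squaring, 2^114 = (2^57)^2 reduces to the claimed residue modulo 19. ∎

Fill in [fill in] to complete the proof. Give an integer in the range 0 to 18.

Multiply the listed residues: 6 · 5 · 9 · 2 = 30 → 270 → 540.
Reducing modulo 19: 540 = 28·19 + 8, so 2^57 ≡ 8.

8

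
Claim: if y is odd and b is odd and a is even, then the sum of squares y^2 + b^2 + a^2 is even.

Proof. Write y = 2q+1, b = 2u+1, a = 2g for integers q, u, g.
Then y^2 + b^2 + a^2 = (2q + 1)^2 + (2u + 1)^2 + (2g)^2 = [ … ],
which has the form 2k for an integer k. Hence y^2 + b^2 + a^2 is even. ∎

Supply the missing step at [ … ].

2(2g^2 + 2q^2 + 2q + 2u^2 + 2u + 1)

(2q + 1)^2 + (2u + 1)^2 + (2g)^2 = 4g^2 + 4q^2 + 4q + 4u^2 + 4u + 2
= 2(2g^2 + 2q^2 + 2q + 2u^2 + 2u + 1).
Since 2g^2 + 2q^2 + 2q + 2u^2 + 2u + 1 is an integer, the sum of squares is of the form 2k for an integer k.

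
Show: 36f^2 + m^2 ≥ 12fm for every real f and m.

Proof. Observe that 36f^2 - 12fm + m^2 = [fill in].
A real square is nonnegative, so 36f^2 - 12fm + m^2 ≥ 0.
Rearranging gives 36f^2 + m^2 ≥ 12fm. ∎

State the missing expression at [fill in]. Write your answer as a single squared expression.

36f^2 - 12fm + m^2 is a perfect-square trinomial: the outer terms are (6f)^2 and (m)^2, and the cross term is -2·6f·m.
So 36f^2 - 12fm + m^2 = (6f - m)^2 ≥ 0.

(6f - m)^2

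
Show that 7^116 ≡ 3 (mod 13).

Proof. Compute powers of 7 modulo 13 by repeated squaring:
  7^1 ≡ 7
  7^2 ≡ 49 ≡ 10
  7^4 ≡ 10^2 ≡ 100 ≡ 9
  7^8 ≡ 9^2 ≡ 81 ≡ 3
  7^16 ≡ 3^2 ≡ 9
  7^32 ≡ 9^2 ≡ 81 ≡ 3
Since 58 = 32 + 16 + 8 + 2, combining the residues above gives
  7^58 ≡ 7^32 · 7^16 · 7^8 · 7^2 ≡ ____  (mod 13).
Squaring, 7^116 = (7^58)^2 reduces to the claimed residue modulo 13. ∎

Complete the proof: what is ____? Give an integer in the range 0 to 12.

4

Multiply the listed residues: 3 · 9 · 3 · 10 = 27 → 81 → 810.
Reducing modulo 13: 810 = 62·13 + 4, so 7^58 ≡ 4.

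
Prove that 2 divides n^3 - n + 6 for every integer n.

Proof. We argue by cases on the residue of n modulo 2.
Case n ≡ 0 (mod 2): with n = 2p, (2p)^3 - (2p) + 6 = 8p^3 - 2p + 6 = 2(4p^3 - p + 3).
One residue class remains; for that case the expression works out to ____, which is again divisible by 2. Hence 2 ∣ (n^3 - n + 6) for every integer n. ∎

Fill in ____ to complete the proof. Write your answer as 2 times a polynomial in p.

2(4p^3 + 6p^2 + 2p + 3)

The residues treated are {0}, so the missing case is n ≡ 1 (mod 2); write n = 2p+1.
Then (2p+1)^3 - (2p+1) + 6 = 8p^3 + 12p^2 + 4p + 6 = 2(4p^3 + 6p^2 + 2p + 3).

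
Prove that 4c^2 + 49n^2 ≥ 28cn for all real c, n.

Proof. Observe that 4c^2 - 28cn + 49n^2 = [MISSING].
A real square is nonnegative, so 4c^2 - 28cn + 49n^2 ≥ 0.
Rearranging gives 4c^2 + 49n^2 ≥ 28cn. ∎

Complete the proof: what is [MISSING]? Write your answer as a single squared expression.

The leading and trailing coefficients are 2^2 and 7^2, and 28 = 2·2·7, so the trinomial is (2c - 7n)^2.
Hence 4c^2 - 28cn + 49n^2 ≥ 0.

(2c - 7n)^2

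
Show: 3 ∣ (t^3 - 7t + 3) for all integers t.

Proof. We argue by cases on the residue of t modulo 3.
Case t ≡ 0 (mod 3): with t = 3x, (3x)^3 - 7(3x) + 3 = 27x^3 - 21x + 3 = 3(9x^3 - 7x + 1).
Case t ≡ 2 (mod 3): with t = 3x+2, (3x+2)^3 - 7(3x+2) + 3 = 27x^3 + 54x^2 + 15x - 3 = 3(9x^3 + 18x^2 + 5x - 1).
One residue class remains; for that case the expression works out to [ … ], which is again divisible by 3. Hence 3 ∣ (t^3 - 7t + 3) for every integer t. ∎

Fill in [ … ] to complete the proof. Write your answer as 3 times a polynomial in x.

The residues treated are {0, 2}, so the missing case is t ≡ 1 (mod 3); write t = 3x+1.
Then (3x+1)^3 - 7(3x+1) + 3 = 27x^3 + 27x^2 - 12x - 3 = 3(9x^3 + 9x^2 - 4x - 1).

3(9x^3 + 9x^2 - 4x - 1)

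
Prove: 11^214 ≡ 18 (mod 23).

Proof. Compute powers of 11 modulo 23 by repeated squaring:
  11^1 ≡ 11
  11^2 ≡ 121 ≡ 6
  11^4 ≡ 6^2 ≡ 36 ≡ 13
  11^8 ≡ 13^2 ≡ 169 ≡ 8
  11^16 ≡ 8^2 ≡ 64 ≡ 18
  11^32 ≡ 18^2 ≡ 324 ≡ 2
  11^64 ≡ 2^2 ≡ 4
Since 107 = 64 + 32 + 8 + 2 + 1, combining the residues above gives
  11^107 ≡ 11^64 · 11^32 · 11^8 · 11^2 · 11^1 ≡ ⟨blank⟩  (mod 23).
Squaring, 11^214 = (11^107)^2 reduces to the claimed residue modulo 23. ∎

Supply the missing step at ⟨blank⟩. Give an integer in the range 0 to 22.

11^64 · 11^32 · 11^8 · 11^2 · 11^1 ≡ 4 · 2 · 8 · 6 · 11 = 4224.
4224 mod 23 = 15, so 11^107 ≡ 15 (mod 23).

15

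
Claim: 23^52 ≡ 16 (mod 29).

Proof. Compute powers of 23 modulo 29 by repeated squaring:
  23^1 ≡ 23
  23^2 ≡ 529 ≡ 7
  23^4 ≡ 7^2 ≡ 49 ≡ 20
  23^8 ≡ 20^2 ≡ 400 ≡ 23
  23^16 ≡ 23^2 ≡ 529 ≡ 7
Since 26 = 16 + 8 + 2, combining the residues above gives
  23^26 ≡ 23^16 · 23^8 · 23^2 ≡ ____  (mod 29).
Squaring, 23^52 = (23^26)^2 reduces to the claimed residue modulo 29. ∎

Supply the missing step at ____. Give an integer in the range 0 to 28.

23^16 · 23^8 · 23^2 ≡ 7 · 23 · 7 = 1127.
1127 mod 29 = 25, so 23^26 ≡ 25 (mod 29).

25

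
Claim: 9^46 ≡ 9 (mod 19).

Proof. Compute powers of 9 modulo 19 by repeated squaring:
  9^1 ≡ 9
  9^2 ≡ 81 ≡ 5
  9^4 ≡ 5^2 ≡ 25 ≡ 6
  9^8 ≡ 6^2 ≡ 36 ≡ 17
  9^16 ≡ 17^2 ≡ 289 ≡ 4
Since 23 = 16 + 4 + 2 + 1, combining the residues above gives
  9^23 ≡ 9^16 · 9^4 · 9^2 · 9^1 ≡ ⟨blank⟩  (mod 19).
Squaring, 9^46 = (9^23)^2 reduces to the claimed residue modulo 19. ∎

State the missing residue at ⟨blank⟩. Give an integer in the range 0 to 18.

9^16 · 9^4 · 9^2 · 9^1 ≡ 4 · 6 · 5 · 9 = 1080.
1080 mod 19 = 16, so 9^23 ≡ 16 (mod 19).

16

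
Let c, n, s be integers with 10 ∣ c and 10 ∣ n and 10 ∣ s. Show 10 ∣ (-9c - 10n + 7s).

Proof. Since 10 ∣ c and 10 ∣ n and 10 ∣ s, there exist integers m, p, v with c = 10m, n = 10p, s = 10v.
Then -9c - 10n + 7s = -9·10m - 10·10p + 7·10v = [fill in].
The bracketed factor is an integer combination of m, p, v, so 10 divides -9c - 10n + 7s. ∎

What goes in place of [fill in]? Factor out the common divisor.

Pull the common 10 out of every term: -9·10m - 10·10p + 7·10v = 10(-9m - 10p + 7v).
-9m - 10p + 7v is an integer, which exhibits the divisibility.

10(-9m - 10p + 7v)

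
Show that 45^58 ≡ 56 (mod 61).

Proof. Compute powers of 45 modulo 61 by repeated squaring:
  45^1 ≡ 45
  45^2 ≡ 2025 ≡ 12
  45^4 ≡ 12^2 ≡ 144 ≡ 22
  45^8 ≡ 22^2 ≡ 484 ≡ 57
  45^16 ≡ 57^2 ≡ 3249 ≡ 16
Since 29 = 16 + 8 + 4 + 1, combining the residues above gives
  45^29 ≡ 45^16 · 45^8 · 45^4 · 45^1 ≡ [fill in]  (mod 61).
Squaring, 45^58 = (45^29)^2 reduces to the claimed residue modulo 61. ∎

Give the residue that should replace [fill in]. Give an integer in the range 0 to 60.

19

Multiply the listed residues: 16 · 57 · 22 · 45 = 912 → 20064 → 902880.
Reducing modulo 61: 902880 = 14801·61 + 19, so 45^29 ≡ 19.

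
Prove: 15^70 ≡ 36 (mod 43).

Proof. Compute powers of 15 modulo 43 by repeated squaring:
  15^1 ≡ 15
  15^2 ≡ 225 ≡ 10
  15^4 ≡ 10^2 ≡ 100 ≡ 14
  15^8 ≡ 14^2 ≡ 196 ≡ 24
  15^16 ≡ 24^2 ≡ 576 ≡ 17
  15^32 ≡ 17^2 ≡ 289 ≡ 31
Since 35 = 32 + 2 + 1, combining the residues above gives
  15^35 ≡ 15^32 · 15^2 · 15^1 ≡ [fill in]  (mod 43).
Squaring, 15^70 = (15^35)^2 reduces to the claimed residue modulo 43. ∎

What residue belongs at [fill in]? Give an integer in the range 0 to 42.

Multiply the listed residues: 31 · 10 · 15 = 310 → 4650.
Reducing modulo 43: 4650 = 108·43 + 6, so 15^35 ≡ 6.

6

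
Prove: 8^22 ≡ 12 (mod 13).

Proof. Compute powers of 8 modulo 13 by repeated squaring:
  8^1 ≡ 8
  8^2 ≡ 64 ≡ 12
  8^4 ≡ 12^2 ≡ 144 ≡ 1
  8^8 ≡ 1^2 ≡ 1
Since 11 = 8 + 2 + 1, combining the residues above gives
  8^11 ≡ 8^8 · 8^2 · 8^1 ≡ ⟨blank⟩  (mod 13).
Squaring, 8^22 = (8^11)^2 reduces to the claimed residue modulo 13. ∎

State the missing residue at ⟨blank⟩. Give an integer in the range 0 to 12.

5

8^8 · 8^2 · 8^1 ≡ 1 · 12 · 8 = 96.
96 mod 13 = 5, so 8^11 ≡ 5 (mod 13).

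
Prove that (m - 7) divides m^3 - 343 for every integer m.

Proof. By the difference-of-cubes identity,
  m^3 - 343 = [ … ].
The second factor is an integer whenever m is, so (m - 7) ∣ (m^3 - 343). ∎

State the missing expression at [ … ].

(m - 7)(m^2 + 7m + 49)

a^3 - b^3 = (a - b)(a^2 + ab + b^2). With a = m, b = 7:
m^3 - 343 = (m - 7)(m^2 + 7m + 49).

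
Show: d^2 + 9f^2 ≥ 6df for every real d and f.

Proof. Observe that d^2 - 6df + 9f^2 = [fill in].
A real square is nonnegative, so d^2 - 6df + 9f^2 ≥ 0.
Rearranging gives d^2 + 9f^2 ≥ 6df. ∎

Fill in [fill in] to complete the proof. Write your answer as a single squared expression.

(d - 3f)^2

d^2 - 6df + 9f^2 is a perfect-square trinomial: the outer terms are (d)^2 and (3f)^2, and the cross term is -2·d·3f.
So d^2 - 6df + 9f^2 = (d - 3f)^2 ≥ 0.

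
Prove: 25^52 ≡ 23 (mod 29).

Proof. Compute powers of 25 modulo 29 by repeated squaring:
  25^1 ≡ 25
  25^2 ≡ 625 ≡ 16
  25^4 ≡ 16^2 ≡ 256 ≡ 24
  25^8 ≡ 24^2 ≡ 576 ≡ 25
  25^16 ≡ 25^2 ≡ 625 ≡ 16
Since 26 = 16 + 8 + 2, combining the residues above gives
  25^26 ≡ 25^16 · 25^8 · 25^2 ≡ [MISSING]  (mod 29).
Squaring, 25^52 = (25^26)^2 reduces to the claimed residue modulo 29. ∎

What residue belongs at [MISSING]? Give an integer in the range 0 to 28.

Multiply the listed residues: 16 · 25 · 16 = 400 → 6400.
Reducing modulo 29: 6400 = 220·29 + 20, so 25^26 ≡ 20.

20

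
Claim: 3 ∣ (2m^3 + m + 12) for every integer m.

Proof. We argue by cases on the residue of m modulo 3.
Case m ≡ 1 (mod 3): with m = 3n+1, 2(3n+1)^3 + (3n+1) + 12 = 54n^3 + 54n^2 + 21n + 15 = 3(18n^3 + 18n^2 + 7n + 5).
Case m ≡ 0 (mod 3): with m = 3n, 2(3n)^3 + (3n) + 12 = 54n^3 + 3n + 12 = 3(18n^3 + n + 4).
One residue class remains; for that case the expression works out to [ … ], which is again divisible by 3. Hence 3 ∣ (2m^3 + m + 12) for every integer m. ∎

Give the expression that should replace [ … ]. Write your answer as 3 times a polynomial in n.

Only m ≡ 2 (mod 3) is unaccounted for. Put m = 3n+2:
2(3n+2)^3 + (3n+2) + 12 expands to 54n^3 + 108n^2 + 75n + 30,
and factoring out 3 leaves 3(18n^3 + 36n^2 + 25n + 10).

3(18n^3 + 36n^2 + 25n + 10)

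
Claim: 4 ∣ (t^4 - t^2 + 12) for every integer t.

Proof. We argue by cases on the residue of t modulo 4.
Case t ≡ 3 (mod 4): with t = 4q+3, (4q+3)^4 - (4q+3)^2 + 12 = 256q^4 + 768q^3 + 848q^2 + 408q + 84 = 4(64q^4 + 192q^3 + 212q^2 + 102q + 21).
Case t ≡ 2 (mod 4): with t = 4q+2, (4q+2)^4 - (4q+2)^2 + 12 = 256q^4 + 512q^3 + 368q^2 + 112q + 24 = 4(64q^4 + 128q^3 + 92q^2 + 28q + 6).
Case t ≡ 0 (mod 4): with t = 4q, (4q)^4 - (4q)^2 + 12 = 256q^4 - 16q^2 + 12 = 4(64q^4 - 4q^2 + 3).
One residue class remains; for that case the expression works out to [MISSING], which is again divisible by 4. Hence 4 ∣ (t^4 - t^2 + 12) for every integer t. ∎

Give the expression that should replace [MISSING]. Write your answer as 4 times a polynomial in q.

4(64q^4 + 64q^3 + 20q^2 + 2q + 3)

The residues treated are {3, 2, 0}, so the missing case is t ≡ 1 (mod 4); write t = 4q+1.
Then (4q+1)^4 - (4q+1)^2 + 12 = 256q^4 + 256q^3 + 80q^2 + 8q + 12 = 4(64q^4 + 64q^3 + 20q^2 + 2q + 3).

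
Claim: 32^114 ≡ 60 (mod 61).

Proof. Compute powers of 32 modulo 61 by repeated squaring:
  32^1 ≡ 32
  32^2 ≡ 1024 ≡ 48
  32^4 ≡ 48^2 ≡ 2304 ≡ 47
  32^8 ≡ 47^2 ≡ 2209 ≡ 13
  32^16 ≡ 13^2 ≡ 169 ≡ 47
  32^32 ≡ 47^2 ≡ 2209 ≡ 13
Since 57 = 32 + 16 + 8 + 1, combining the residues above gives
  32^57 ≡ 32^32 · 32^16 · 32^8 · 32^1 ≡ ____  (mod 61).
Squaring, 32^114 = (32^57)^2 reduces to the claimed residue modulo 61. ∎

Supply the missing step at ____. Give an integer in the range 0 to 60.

32^32 · 32^16 · 32^8 · 32^1 ≡ 13 · 47 · 13 · 32 = 254176.
254176 mod 61 = 50, so 32^57 ≡ 50 (mod 61).

50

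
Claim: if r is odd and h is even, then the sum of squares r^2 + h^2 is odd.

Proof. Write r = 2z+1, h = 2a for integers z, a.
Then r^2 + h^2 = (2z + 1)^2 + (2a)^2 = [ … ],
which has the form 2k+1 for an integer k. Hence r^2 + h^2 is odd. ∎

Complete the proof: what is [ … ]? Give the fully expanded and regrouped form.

2(2a^2 + 2z^2 + 2z) + 1

Expanding: (2z + 1)^2 + (2a)^2 = 4a^2 + 4z^2 + 4z + 1.
Every term except the constant is even, so this is 2(2a^2 + 2z^2 + 2z) + 1,
and 2a^2 + 2z^2 + 2z ∈ ℤ gives the required form.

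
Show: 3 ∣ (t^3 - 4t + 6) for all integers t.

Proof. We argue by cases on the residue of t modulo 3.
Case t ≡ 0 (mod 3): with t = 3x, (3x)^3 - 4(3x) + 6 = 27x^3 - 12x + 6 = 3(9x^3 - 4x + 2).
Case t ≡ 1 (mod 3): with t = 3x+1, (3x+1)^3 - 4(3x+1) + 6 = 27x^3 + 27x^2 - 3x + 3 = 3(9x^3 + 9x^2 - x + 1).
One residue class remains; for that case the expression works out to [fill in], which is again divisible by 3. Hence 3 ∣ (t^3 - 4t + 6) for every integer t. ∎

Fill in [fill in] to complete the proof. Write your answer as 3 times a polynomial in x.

3(9x^3 + 18x^2 + 8x + 2)

Only t ≡ 2 (mod 3) is unaccounted for. Put t = 3x+2:
(3x+2)^3 - 4(3x+2) + 6 expands to 27x^3 + 54x^2 + 24x + 6,
and factoring out 3 leaves 3(9x^3 + 18x^2 + 8x + 2).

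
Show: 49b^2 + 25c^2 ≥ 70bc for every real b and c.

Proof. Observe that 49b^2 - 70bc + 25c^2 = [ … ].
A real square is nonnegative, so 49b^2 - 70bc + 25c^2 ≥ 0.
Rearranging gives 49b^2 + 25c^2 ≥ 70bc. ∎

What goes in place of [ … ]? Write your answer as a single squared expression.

The leading and trailing coefficients are 7^2 and 5^2, and 70 = 2·7·5, so the trinomial is (7b - 5c)^2.
Hence 49b^2 - 70bc + 25c^2 ≥ 0.

(7b - 5c)^2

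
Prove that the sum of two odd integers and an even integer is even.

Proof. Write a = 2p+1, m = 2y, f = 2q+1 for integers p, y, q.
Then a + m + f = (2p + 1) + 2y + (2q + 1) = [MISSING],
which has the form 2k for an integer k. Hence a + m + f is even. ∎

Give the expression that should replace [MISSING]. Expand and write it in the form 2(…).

Expanding: (2p + 1) + 2y + (2q + 1) = 2p + 2q + 2y + 2.
Every term is even; pulling out the factor of 2 gives 2(p + q + y + 1).

2(p + q + y + 1)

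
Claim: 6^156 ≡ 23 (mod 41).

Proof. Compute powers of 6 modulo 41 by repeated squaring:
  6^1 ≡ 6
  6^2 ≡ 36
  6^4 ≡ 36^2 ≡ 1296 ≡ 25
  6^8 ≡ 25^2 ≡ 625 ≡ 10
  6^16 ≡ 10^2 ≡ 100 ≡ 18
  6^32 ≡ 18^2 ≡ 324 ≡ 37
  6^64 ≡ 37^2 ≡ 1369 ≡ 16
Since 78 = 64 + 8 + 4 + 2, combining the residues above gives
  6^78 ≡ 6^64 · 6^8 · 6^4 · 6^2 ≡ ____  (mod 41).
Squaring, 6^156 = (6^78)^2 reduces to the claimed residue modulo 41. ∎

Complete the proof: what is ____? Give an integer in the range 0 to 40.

8

Multiply the listed residues: 16 · 10 · 25 · 36 = 160 → 4000 → 144000.
Reducing modulo 41: 144000 = 3512·41 + 8, so 6^78 ≡ 8.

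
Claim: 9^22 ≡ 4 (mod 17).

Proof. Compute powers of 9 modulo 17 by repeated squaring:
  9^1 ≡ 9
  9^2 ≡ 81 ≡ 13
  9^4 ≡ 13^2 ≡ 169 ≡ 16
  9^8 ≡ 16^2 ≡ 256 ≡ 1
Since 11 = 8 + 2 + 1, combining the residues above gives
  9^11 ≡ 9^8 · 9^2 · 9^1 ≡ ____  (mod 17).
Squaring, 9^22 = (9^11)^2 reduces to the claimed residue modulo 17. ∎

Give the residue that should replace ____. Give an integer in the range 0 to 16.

15

9^8 · 9^2 · 9^1 ≡ 1 · 13 · 9 = 117.
117 mod 17 = 15, so 9^11 ≡ 15 (mod 17).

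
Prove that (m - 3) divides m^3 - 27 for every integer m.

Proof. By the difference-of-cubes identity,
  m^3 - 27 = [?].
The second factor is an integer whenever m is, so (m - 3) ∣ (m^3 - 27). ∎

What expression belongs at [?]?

(m - 3)(m^2 + 3m + 9)

a^3 - b^3 = (a - b)(a^2 + ab + b^2). With a = m, b = 3:
m^3 - 27 = (m - 3)(m^2 + 3m + 9).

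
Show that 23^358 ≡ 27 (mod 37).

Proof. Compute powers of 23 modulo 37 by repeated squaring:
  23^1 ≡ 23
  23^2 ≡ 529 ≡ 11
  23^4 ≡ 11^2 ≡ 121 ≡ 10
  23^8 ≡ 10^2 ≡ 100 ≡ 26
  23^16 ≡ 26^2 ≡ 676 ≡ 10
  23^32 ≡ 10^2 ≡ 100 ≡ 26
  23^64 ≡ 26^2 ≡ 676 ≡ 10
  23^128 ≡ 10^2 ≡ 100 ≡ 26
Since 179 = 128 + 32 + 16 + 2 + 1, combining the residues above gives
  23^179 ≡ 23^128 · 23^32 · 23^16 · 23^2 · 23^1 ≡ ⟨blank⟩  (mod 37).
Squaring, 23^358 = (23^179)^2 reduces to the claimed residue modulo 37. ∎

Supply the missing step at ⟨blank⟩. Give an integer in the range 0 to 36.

29

23^128 · 23^32 · 23^16 · 23^2 · 23^1 ≡ 26 · 26 · 10 · 11 · 23 = 1710280.
1710280 mod 37 = 29, so 23^179 ≡ 29 (mod 37).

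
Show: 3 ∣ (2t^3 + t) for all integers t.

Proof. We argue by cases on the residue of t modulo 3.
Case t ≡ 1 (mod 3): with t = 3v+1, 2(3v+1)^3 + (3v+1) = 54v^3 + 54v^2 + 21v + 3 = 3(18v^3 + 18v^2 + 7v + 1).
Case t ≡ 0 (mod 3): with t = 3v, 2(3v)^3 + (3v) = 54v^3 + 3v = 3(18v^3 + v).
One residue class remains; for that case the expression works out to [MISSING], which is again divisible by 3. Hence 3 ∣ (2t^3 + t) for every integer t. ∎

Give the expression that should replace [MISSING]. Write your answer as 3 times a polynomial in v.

3(18v^3 + 36v^2 + 25v + 6)

Only t ≡ 2 (mod 3) is unaccounted for. Put t = 3v+2:
2(3v+2)^3 + (3v+2) expands to 54v^3 + 108v^2 + 75v + 18,
and factoring out 3 leaves 3(18v^3 + 36v^2 + 25v + 6).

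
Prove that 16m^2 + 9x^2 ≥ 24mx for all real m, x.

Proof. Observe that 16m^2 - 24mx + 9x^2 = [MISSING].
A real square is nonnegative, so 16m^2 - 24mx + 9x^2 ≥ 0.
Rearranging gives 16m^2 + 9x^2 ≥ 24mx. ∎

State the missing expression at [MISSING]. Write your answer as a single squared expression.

(4m - 3x)^2

The leading and trailing coefficients are 4^2 and 3^2, and 24 = 2·4·3, so the trinomial is (4m - 3x)^2.
Hence 16m^2 - 24mx + 9x^2 ≥ 0.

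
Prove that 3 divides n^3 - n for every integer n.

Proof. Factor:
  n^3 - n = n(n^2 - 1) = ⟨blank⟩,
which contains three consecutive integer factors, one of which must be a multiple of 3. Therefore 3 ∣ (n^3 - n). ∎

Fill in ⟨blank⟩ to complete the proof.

n(n^2 - 1) = n(n - 1)(n + 1) = (n - 1)n(n + 1).
These three factors are consecutive integers, so their product is divisible by 3.

(n - 1)n(n + 1)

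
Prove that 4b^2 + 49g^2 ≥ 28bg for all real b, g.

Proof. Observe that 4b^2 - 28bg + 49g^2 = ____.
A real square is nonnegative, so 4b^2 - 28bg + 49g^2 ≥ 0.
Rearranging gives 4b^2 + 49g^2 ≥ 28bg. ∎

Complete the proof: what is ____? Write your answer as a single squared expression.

(2b - 7g)^2

The leading and trailing coefficients are 2^2 and 7^2, and 28 = 2·2·7, so the trinomial is (2b - 7g)^2.
Hence 4b^2 - 28bg + 49g^2 ≥ 0.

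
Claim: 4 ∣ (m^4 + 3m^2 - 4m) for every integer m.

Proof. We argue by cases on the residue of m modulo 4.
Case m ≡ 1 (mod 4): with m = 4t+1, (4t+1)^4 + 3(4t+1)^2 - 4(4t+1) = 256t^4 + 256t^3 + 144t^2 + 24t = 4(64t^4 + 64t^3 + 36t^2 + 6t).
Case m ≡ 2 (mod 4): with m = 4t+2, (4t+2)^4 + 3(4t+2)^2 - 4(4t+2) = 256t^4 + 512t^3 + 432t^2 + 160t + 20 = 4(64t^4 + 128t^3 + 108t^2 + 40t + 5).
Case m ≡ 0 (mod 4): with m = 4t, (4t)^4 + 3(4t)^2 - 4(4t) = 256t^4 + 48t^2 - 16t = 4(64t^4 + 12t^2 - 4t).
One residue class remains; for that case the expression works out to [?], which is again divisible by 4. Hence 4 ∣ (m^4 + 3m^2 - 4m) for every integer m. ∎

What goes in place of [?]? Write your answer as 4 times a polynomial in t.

4(64t^4 + 192t^3 + 228t^2 + 122t + 24)

Only m ≡ 3 (mod 4) is unaccounted for. Put m = 4t+3:
(4t+3)^4 + 3(4t+3)^2 - 4(4t+3) expands to 256t^4 + 768t^3 + 912t^2 + 488t + 96,
and factoring out 4 leaves 4(64t^4 + 192t^3 + 228t^2 + 122t + 24).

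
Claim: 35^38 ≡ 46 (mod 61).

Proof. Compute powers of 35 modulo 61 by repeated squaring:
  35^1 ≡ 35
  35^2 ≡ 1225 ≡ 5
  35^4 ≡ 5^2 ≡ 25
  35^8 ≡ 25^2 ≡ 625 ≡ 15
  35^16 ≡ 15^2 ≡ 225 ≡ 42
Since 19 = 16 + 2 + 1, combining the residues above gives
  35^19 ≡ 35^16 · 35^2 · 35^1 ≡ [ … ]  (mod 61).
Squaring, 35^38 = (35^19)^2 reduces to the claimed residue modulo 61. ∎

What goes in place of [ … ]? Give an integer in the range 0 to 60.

30

35^16 · 35^2 · 35^1 ≡ 42 · 5 · 35 = 7350.
7350 mod 61 = 30, so 35^19 ≡ 30 (mod 61).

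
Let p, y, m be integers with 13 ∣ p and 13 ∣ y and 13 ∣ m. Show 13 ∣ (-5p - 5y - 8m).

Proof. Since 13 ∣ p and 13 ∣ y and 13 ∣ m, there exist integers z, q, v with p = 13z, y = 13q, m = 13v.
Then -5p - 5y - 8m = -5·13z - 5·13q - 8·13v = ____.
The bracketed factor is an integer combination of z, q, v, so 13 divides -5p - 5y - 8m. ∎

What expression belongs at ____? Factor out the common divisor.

Each term has a factor of 13: -5·13z - 5·13q - 8·13v = 13·(-5q - 8v - 5z).
Since -5q - 8v - 5z is an integer, 13 ∣ (-5p - 5y - 8m).

13(-5q - 8v - 5z)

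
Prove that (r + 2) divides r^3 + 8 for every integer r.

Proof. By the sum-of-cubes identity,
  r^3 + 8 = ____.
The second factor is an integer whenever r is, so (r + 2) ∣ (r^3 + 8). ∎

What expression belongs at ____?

Polynomial division of r^3 + 8 by r + 2 leaves remainder 0 and quotient r^2 - 2r + 4.
Hence r^3 + 8 = (r + 2)(r^2 - 2r + 4).

(r + 2)(r^2 - 2r + 4)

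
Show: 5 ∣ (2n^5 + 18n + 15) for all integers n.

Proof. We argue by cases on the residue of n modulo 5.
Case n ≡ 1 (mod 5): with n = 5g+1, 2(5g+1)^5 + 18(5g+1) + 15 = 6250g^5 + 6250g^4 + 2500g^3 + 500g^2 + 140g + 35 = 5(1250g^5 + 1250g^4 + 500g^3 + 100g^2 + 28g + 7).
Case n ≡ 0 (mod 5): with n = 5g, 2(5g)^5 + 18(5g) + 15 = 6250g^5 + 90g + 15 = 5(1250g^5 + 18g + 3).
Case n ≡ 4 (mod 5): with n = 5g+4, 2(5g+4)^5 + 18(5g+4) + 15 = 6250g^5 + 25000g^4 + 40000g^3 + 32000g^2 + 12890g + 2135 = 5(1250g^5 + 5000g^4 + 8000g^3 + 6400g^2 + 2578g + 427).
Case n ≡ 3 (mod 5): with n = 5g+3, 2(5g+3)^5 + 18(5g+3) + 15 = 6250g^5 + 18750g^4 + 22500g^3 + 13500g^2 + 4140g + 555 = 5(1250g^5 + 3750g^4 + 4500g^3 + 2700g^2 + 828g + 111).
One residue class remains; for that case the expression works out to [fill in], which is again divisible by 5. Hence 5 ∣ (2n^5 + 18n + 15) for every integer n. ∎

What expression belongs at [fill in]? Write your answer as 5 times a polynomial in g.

5(1250g^5 + 2500g^4 + 2000g^3 + 800g^2 + 178g + 23)

Only n ≡ 2 (mod 5) is unaccounted for. Put n = 5g+2:
2(5g+2)^5 + 18(5g+2) + 15 expands to 6250g^5 + 12500g^4 + 10000g^3 + 4000g^2 + 890g + 115,
and factoring out 5 leaves 5(1250g^5 + 2500g^4 + 2000g^3 + 800g^2 + 178g + 23).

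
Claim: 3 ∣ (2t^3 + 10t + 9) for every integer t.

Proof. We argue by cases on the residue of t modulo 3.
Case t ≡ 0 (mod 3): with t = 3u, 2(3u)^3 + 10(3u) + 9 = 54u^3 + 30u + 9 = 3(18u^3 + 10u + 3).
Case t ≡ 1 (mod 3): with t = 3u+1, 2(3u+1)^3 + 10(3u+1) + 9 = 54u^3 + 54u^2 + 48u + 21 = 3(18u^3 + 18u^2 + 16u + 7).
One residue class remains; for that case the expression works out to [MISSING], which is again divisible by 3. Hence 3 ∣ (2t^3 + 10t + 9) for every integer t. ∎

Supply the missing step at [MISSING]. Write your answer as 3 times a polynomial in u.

3(18u^3 + 36u^2 + 34u + 15)

Only t ≡ 2 (mod 3) is unaccounted for. Put t = 3u+2:
2(3u+2)^3 + 10(3u+2) + 9 expands to 54u^3 + 108u^2 + 102u + 45,
and factoring out 3 leaves 3(18u^3 + 36u^2 + 34u + 15).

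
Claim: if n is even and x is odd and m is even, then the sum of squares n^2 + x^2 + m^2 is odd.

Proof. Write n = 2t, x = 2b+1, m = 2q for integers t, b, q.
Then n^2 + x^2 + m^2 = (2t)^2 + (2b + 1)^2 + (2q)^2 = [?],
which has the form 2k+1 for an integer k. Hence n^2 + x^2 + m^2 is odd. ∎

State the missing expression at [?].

(2t)^2 + (2b + 1)^2 + (2q)^2 = 4b^2 + 4b + 4q^2 + 4t^2 + 1
= 2(2b^2 + 2b + 2q^2 + 2t^2) + 1.
Since 2b^2 + 2b + 2q^2 + 2t^2 is an integer, the sum of squares is of the form 2k+1 for an integer k.

2(2b^2 + 2b + 2q^2 + 2t^2) + 1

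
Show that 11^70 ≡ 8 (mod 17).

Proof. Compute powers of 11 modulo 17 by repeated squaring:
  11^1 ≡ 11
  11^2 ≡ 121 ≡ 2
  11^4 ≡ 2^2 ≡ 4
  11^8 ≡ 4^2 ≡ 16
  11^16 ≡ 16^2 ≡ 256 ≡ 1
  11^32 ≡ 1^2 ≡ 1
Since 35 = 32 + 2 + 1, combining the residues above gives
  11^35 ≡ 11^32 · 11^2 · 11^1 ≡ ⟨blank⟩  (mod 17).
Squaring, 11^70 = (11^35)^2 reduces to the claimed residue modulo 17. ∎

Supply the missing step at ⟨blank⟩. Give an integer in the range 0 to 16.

5

Multiply the listed residues: 1 · 2 · 11 = 2 → 22.
Reducing modulo 17: 22 = 1·17 + 5, so 11^35 ≡ 5.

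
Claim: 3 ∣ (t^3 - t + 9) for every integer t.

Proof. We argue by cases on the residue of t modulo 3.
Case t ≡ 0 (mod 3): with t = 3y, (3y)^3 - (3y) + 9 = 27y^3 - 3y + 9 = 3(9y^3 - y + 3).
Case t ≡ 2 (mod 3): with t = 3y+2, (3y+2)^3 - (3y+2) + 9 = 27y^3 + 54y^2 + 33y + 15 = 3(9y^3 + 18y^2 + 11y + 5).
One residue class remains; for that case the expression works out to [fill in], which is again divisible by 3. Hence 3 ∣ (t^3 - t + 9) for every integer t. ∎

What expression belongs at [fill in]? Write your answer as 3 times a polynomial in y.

Only t ≡ 1 (mod 3) is unaccounted for. Put t = 3y+1:
(3y+1)^3 - (3y+1) + 9 expands to 27y^3 + 27y^2 + 6y + 9,
and factoring out 3 leaves 3(9y^3 + 9y^2 + 2y + 3).

3(9y^3 + 9y^2 + 2y + 3)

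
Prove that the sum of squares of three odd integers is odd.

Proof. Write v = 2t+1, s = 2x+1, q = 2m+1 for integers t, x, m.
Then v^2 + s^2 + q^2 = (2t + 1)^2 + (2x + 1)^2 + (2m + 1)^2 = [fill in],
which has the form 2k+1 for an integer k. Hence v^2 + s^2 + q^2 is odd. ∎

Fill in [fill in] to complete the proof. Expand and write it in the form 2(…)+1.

2(2m^2 + 2m + 2t^2 + 2t + 2x^2 + 2x + 1) + 1

(2t + 1)^2 + (2x + 1)^2 + (2m + 1)^2 = 4m^2 + 4m + 4t^2 + 4t + 4x^2 + 4x + 3
= 2(2m^2 + 2m + 2t^2 + 2t + 2x^2 + 2x + 1) + 1.
Since 2m^2 + 2m + 2t^2 + 2t + 2x^2 + 2x + 1 is an integer, the sum of squares is of the form 2k+1 for an integer k.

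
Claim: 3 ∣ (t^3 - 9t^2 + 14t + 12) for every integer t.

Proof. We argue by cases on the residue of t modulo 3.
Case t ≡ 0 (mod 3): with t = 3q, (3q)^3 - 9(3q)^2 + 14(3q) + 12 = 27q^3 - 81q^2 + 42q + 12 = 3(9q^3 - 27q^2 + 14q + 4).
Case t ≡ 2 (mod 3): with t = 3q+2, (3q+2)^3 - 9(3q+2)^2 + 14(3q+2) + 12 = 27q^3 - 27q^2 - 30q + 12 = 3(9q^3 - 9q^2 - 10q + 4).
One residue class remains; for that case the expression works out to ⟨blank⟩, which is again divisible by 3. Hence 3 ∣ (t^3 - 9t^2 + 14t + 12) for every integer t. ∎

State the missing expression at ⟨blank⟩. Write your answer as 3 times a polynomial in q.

3(9q^3 - 18q^2 - q + 6)

Only t ≡ 1 (mod 3) is unaccounted for. Put t = 3q+1:
(3q+1)^3 - 9(3q+1)^2 + 14(3q+1) + 12 expands to 27q^3 - 54q^2 - 3q + 18,
and factoring out 3 leaves 3(9q^3 - 18q^2 - q + 6).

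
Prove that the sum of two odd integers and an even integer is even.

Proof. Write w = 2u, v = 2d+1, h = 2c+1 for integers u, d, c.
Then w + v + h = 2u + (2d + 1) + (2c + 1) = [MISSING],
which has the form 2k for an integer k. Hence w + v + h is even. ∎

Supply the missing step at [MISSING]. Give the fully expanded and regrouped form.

2(c + d + u + 1)

Expanding: 2u + (2d + 1) + (2c + 1) = 2c + 2d + 2u + 2.
Every term is even; pulling out the factor of 2 gives 2(c + d + u + 1).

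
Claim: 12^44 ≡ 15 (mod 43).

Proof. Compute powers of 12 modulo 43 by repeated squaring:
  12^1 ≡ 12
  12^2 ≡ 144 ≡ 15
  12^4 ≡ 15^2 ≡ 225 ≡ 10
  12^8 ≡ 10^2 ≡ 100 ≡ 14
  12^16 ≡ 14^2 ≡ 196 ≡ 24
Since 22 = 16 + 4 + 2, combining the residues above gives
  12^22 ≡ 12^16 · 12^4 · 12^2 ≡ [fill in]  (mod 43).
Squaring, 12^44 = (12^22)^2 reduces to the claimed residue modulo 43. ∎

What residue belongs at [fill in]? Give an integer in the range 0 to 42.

Multiply the listed residues: 24 · 10 · 15 = 240 → 3600.
Reducing modulo 43: 3600 = 83·43 + 31, so 12^22 ≡ 31.

31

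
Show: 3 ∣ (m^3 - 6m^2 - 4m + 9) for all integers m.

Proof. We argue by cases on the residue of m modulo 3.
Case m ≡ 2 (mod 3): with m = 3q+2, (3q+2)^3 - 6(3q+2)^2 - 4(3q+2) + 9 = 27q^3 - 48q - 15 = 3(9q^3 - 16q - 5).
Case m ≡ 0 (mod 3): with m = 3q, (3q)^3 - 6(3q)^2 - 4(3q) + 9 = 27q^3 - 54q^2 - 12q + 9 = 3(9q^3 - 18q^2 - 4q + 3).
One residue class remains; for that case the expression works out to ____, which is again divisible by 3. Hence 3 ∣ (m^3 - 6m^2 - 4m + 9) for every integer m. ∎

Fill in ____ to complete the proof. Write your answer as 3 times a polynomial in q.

3(9q^3 - 9q^2 - 13q)

Only m ≡ 1 (mod 3) is unaccounted for. Put m = 3q+1:
(3q+1)^3 - 6(3q+1)^2 - 4(3q+1) + 9 expands to 27q^3 - 27q^2 - 39q,
and factoring out 3 leaves 3(9q^3 - 9q^2 - 13q).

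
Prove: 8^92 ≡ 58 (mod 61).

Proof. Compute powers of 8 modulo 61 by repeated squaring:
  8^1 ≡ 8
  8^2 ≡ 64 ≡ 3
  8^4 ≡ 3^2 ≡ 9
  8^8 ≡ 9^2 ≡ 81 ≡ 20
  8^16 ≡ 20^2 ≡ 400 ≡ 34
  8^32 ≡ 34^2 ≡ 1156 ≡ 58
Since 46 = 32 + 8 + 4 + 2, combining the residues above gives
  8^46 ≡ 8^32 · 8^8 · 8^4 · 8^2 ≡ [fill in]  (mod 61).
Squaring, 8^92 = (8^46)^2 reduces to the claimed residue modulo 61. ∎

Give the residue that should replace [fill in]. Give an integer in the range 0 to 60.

8^32 · 8^8 · 8^4 · 8^2 ≡ 58 · 20 · 9 · 3 = 31320.
31320 mod 61 = 27, so 8^46 ≡ 27 (mod 61).

27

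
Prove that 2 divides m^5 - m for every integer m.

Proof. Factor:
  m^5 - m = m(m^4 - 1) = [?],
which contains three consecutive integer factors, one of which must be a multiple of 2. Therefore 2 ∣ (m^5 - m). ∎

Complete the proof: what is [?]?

m^4 - 1 = (m^2 - 1)(m^2 + 1), and m^2 - 1 = (m-1)(m+1).
So m(m^4 - 1) = (m - 1)m(m + 1)(m^2 + 1).

(m - 1)m(m + 1)(m^2 + 1)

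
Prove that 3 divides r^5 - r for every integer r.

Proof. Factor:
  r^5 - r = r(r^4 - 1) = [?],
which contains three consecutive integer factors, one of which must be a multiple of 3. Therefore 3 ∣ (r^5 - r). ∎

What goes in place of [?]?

(r - 1)r(r + 1)(r^2 + 1)

r^4 - 1 = (r^2 - 1)(r^2 + 1), and r^2 - 1 = (r-1)(r+1).
So r(r^4 - 1) = (r - 1)r(r + 1)(r^2 + 1).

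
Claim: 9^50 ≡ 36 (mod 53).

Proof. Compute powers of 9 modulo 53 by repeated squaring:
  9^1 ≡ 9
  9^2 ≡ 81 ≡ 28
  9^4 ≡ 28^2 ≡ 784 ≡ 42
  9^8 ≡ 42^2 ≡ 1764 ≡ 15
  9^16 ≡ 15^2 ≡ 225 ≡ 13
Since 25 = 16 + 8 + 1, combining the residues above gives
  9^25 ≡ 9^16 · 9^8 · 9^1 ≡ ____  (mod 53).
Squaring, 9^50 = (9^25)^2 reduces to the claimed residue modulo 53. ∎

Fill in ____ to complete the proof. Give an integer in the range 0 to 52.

6

9^16 · 9^8 · 9^1 ≡ 13 · 15 · 9 = 1755.
1755 mod 53 = 6, so 9^25 ≡ 6 (mod 53).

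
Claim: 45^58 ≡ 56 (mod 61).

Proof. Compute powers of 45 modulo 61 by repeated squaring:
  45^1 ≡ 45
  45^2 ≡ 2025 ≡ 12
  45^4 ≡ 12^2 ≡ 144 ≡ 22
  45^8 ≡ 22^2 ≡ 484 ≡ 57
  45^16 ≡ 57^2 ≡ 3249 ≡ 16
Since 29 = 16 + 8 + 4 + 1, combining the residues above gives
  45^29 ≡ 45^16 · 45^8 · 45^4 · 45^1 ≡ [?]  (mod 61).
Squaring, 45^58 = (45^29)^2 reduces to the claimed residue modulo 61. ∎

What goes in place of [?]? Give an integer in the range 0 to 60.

19

45^16 · 45^8 · 45^4 · 45^1 ≡ 16 · 57 · 22 · 45 = 902880.
902880 mod 61 = 19, so 45^29 ≡ 19 (mod 61).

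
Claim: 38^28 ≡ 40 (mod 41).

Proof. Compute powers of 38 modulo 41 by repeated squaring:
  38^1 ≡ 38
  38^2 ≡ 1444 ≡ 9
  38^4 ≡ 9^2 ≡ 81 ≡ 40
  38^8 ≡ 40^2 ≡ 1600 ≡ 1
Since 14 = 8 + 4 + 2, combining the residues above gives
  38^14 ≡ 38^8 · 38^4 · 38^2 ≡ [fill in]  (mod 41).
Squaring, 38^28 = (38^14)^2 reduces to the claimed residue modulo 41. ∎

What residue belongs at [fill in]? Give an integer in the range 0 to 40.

32

38^8 · 38^4 · 38^2 ≡ 1 · 40 · 9 = 360.
360 mod 41 = 32, so 38^14 ≡ 32 (mod 41).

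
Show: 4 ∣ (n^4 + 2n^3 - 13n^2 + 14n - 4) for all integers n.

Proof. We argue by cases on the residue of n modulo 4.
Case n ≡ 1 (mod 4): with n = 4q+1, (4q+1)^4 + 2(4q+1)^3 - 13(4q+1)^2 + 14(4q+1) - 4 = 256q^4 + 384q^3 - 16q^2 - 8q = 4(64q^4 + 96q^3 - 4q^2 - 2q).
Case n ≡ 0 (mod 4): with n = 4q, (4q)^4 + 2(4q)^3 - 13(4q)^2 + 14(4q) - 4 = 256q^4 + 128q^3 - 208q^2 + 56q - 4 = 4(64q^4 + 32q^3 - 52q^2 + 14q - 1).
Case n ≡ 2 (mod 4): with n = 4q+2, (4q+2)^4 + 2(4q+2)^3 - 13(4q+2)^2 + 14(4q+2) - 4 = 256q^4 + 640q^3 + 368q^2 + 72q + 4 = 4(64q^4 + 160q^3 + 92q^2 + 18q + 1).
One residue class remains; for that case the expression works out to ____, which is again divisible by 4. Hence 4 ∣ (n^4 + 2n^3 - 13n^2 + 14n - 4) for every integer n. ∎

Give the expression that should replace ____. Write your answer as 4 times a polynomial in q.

4(64q^4 + 224q^3 + 236q^2 + 98q + 14)

The residues treated are {1, 0, 2}, so the missing case is n ≡ 3 (mod 4); write n = 4q+3.
Then (4q+3)^4 + 2(4q+3)^3 - 13(4q+3)^2 + 14(4q+3) - 4 = 256q^4 + 896q^3 + 944q^2 + 392q + 56 = 4(64q^4 + 224q^3 + 236q^2 + 98q + 14).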